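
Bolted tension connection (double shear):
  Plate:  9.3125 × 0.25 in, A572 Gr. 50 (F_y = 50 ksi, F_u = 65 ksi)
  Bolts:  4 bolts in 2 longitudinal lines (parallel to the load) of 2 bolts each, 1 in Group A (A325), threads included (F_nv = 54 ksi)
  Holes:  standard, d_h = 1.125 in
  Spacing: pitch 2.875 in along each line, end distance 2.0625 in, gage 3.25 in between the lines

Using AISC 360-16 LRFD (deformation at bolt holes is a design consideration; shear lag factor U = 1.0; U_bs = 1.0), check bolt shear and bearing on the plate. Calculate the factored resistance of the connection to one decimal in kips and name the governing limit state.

95.1 kips (bearing governs)

Bolt shear: A_b = π(1)²/4 = 0.7854 in². φR_n = 0.75 × 54 × 0.7854 × 4 × 2 = 254.5 kips.
Bearing (0.25 in plate, F_u = 65 ksi): end bolts L_c = 2.0625 − 1.125/2 = 1.5, R_n = min(1.2×1.5×0.25×65, 2.4×1×0.25×65) = 29.25 kips/bolt; interior L_c = 2.875 − 1.125 = 1.75, R_n = 34.125 kips/bolt. φR_n = 0.75 × (2×29.25 + 2×34.125) = 95.1 kips.
Governing: min(254.5, 95.1) = 95.1 kips → bearing.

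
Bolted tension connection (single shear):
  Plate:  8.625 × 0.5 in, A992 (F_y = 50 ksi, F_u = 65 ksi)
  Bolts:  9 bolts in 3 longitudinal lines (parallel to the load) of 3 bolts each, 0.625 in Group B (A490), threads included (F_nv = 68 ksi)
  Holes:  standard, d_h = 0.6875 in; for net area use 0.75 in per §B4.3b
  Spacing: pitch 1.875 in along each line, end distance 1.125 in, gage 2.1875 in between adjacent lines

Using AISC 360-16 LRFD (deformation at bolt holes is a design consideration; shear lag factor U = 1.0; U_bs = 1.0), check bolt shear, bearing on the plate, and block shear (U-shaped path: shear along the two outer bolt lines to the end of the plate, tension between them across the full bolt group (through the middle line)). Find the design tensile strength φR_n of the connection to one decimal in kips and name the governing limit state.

140.8 kips (bolt shear governs)

Bolt shear: A_b = π(0.625)²/4 = 0.3068 in². φR_n = 0.75 × 68 × 0.3068 × 9 × 1 = 140.8 kips.
Bearing (0.5 in plate, F_u = 65 ksi): end bolts L_c = 1.125 − 0.6875/2 = 0.78125, R_n = min(1.2×0.78125×0.5×65, 2.4×0.625×0.5×65) = 30.469 kips/bolt; interior L_c = 1.875 − 0.6875 = 1.1875, R_n = 46.313 kips/bolt. φR_n = 0.75 × (3×30.469 + 6×46.313) = 277.0 kips.
Block shear: shear path 2×[1.125+2×1.875] = 2×4.875 in, A_gv = 4.875, A_nv = 2×(4.875 − 2.5×0.75)×0.5 = 3 in²; tension across gage: (4.375 − 2×0.75)×0.5 = 1.4375 in². R_n = min(0.6×65×3, 0.6×50×4.875) + 1.0×65×1.4375 = min(117, 146.25) + 93.438 = 210.44 kips. φR_n = 0.75 × 210.44 = 157.8 kips.
Governing: min(140.8, 277.0, 157.8) = 140.8 kips → bolt shear.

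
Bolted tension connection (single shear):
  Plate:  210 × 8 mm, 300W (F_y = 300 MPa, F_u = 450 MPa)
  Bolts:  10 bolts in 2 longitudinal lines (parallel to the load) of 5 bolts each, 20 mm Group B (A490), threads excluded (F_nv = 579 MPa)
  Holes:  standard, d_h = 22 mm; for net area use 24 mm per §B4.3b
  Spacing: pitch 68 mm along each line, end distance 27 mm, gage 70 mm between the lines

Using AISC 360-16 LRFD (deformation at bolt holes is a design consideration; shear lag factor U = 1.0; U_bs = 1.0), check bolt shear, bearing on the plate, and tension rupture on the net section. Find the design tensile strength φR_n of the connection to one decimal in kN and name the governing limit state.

437.4 kN (net-section rupture governs)

Bolt shear: A_b = π(20)²/4 = 314.16 mm². φR_n = 0.75 × 579 × 314.16 × 10 × 1 = 1364.2 kN.
Bearing (8 mm plate, F_u = 450 MPa): end bolts L_c = 27 − 22/2 = 16, R_n = min(1.2×16×8×450, 2.4×20×8×450) = 69.12 kN/bolt; interior L_c = 68 − 22 = 46, R_n = 172.8 kN/bolt. φR_n = 0.75 × (2×69.12 + 8×172.8) = 1140.5 kN.
Tension rupture (net): A_n = (210 − 2×24)×8 = 1296 mm² (U = 1.0, A_e = A_n). φR_n = 0.75 × 450 × 1296 = 437.4 kN.
Governing: min(1364.2, 1140.5, 437.4) = 437.4 kN → net-section rupture.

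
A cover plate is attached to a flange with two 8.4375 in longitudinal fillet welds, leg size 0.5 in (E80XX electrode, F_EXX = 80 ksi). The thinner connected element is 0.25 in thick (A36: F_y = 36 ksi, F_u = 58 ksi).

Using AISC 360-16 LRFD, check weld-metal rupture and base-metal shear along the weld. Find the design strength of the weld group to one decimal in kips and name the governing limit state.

91.1 kips (base-metal shear governs)

Weld metal: throat = 0.707×0.5 = 0.3535 in, L = 2×8.4375 = 16.875 in. φR_n = 0.75 × 0.6 × 80 × 0.3535 × 16.875 = 214.8 kips.
Base metal shear (0.25 in plate): yield φR_n = 1.0×0.6×36×0.25×16.875 = 91.1 kips; rupture φR_n = 0.75×0.6×58×0.25×16.875 = 110.1 kips; take 91.1 kips (yield).
Governing: min(214.8, 91.1) = 91.1 kips → base-metal shear.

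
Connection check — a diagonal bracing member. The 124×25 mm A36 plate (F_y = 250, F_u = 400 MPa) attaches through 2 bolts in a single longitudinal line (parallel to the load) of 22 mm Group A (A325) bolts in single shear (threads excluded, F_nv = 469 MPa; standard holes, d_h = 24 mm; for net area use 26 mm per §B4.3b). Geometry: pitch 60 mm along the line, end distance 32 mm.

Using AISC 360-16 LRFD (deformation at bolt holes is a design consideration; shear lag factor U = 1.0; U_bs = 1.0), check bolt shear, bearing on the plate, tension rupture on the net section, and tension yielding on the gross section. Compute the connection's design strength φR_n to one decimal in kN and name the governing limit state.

267.4 kN (bolt shear governs)

Bolt shear: A_b = π(22)²/4 = 380.13 mm². φR_n = 0.75 × 469 × 380.13 × 2 × 1 = 267.4 kN.
Bearing (25 mm plate, F_u = 400 MPa): end bolts L_c = 32 − 24/2 = 20, R_n = min(1.2×20×25×400, 2.4×22×25×400) = 240 kN/bolt; interior L_c = 60 − 24 = 36, R_n = 432 kN/bolt. φR_n = 0.75 × (1×240 + 1×432) = 504.0 kN.
Tension rupture (net): A_n = (124 − 1×26)×25 = 2450 mm² (U = 1.0, A_e = A_n). φR_n = 0.75 × 400 × 2450 = 735.0 kN.
Tension yield (gross): A_g = 124×25 = 3100 mm². φR_n = 0.90 × 250 × 3100 = 697.5 kN.
Governing: min(267.4, 504.0, 735.0, 697.5) = 267.4 kN → bolt shear.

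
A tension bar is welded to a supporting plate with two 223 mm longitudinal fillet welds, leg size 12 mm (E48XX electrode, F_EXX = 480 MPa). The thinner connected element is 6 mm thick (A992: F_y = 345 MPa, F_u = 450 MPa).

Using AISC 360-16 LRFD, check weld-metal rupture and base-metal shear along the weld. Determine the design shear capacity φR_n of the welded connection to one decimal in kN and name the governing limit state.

Weld metal: throat = 0.707×12 = 8.484 mm, L = 2×223 = 446 mm. φR_n = 0.75 × 0.6 × 480 × 8.484 × 446 = 817.3 kN.
Base metal shear (6 mm plate): yield φR_n = 1.0×0.6×345×6×446 = 553.9 kN; rupture φR_n = 0.75×0.6×450×6×446 = 541.9 kN; take 541.9 kN (rupture).
Governing: min(817.3, 541.9) = 541.9 kN → base-metal shear.

541.9 kN (base-metal shear governs)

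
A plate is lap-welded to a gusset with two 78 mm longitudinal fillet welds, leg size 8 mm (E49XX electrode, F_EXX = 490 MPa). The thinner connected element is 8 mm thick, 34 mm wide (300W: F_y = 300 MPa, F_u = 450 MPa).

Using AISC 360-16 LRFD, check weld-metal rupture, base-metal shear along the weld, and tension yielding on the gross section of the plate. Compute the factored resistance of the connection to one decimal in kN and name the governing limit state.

73.4 kN (gross-section yield governs)

Weld metal: throat = 0.707×8 = 5.656 mm, L = 2×78 = 156 mm. φR_n = 0.75 × 0.6 × 490 × 5.656 × 156 = 194.6 kN.
Base metal shear (8 mm plate): yield φR_n = 1.0×0.6×300×8×156 = 224.6 kN; rupture φR_n = 0.75×0.6×450×8×156 = 252.7 kN; take 224.6 kN (yield).
Tension yield (gross): A_g = 34×8 = 272 mm². φR_n = 0.90 × 300 × 272 = 73.4 kN.
Governing: min(194.6, 224.6, 73.4) = 73.4 kN → gross-section yield.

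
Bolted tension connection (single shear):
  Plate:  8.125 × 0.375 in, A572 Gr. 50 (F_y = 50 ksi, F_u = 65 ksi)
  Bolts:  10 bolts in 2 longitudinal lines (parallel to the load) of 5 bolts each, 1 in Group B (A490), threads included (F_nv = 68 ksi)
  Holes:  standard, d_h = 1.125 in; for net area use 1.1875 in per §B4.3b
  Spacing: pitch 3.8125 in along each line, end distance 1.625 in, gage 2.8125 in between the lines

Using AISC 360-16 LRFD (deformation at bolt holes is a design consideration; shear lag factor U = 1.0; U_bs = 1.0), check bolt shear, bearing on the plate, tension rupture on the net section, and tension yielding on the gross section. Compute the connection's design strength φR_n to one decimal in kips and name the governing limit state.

Bolt shear: A_b = π(1)²/4 = 0.7854 in². φR_n = 0.75 × 68 × 0.7854 × 10 × 1 = 400.6 kips.
Bearing (0.375 in plate, F_u = 65 ksi): end bolts L_c = 1.625 − 1.125/2 = 1.0625, R_n = min(1.2×1.0625×0.375×65, 2.4×1×0.375×65) = 31.078 kips/bolt; interior L_c = 3.8125 − 1.125 = 2.6875, R_n = 58.5 kips/bolt. φR_n = 0.75 × (2×31.078 + 8×58.5) = 397.6 kips.
Tension rupture (net): A_n = (8.125 − 2×1.1875)×0.375 = 2.1563 in² (U = 1.0, A_e = A_n). φR_n = 0.75 × 65 × 2.1563 = 105.1 kips.
Tension yield (gross): A_g = 8.125×0.375 = 3.0469 in². φR_n = 0.90 × 50 × 3.0469 = 137.1 kips.
Governing: min(400.6, 397.6, 105.1, 137.1) = 105.1 kips → net-section rupture.

105.1 kips (net-section rupture governs)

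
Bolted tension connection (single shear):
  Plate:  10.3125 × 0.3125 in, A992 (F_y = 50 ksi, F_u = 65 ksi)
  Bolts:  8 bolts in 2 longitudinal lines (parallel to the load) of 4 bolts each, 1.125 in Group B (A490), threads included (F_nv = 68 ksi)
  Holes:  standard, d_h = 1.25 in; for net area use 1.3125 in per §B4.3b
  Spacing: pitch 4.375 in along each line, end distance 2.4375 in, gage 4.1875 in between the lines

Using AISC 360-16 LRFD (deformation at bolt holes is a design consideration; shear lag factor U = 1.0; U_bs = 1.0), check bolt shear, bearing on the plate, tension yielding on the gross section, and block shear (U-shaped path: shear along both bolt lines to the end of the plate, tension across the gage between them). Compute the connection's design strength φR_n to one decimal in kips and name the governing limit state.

145.0 kips (gross-section yield governs)

Bolt shear: A_b = π(1.125)²/4 = 0.99402 in². φR_n = 0.75 × 68 × 0.99402 × 8 × 1 = 405.6 kips.
Bearing (0.3125 in plate, F_u = 65 ksi): end bolts L_c = 2.4375 − 1.25/2 = 1.8125, R_n = min(1.2×1.8125×0.3125×65, 2.4×1.125×0.3125×65) = 44.18 kips/bolt; interior L_c = 4.375 − 1.25 = 3.125, R_n = 54.844 kips/bolt. φR_n = 0.75 × (2×44.18 + 6×54.844) = 313.1 kips.
Tension yield (gross): A_g = 10.3125×0.3125 = 3.2227 in². φR_n = 0.90 × 50 × 3.2227 = 145.0 kips.
Block shear: shear path 2×[2.4375+3×4.375] = 2×15.5625 in, A_gv = 9.7266, A_nv = 2×(15.5625 − 3.5×1.3125)×0.3125 = 6.8555 in²; tension across gage: (4.1875 − 1×1.3125)×0.3125 = 0.89844 in². R_n = min(0.6×65×6.8555, 0.6×50×9.7266) + 1.0×65×0.89844 = min(267.36, 291.8) + 58.399 = 325.76 kips. φR_n = 0.75 × 325.76 = 244.3 kips.
Governing: min(405.6, 313.1, 145.0, 244.3) = 145.0 kips → gross-section yield.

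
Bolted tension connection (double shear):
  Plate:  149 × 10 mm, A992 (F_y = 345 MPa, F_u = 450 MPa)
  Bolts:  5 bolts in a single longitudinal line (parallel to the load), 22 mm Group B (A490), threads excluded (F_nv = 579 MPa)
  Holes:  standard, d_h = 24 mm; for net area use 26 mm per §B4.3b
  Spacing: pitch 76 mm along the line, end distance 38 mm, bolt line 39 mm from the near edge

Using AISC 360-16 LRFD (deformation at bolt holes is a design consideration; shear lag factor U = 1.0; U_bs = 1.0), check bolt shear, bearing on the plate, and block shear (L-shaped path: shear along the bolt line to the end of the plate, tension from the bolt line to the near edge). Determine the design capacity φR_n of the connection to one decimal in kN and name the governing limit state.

543.4 kN (block shear governs)

Bolt shear: A_b = π(22)²/4 = 380.13 mm². φR_n = 0.75 × 579 × 380.13 × 5 × 2 = 1650.7 kN.
Bearing (10 mm plate, F_u = 450 MPa): end bolts L_c = 38 − 24/2 = 26, R_n = min(1.2×26×10×450, 2.4×22×10×450) = 140.4 kN/bolt; interior L_c = 76 − 24 = 52, R_n = 237.6 kN/bolt. φR_n = 0.75 × (1×140.4 + 4×237.6) = 818.1 kN.
Block shear: shear path 1×[38+4×76] = 1×342 mm, A_gv = 3420, A_nv = 1×(342 − 4.5×26)×10 = 2250 mm²; tension to near edge: (39 − 0.5×26)×10 = 260 mm². R_n = min(0.6×450×2250, 0.6×345×3420) + 1.0×450×260 = min(607.5, 707.94) + 117 = 724.5 kN. φR_n = 0.75 × 724.5 = 543.4 kN.
Governing: min(1650.7, 818.1, 543.4) = 543.4 kN → block shear.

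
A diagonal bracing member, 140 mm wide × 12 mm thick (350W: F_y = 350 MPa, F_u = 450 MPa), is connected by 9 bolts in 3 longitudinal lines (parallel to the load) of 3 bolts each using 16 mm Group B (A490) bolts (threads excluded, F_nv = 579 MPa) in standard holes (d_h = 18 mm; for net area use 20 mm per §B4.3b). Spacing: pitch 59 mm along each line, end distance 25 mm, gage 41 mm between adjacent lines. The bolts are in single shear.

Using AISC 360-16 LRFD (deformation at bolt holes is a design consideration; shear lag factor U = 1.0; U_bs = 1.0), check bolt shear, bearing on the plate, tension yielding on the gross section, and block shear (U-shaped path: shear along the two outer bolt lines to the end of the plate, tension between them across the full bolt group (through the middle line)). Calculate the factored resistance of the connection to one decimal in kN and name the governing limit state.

Bolt shear: A_b = π(16)²/4 = 201.06 mm². φR_n = 0.75 × 579 × 201.06 × 9 × 1 = 785.8 kN.
Bearing (12 mm plate, F_u = 450 MPa): end bolts L_c = 25 − 18/2 = 16, R_n = min(1.2×16×12×450, 2.4×16×12×450) = 103.68 kN/bolt; interior L_c = 59 − 18 = 41, R_n = 207.36 kN/bolt. φR_n = 0.75 × (3×103.68 + 6×207.36) = 1166.4 kN.
Tension yield (gross): A_g = 140×12 = 1680 mm². φR_n = 0.90 × 350 × 1680 = 529.2 kN.
Block shear: shear path 2×[25+2×59] = 2×143 mm, A_gv = 3432, A_nv = 2×(143 − 2.5×20)×12 = 2232 mm²; tension across gage: (82 − 2×20)×12 = 504 mm². R_n = min(0.6×450×2232, 0.6×350×3432) + 1.0×450×504 = min(602.64, 720.72) + 226.8 = 829.44 kN. φR_n = 0.75 × 829.44 = 622.1 kN.
Governing: min(785.8, 1166.4, 529.2, 622.1) = 529.2 kN → gross-section yield.

529.2 kN (gross-section yield governs)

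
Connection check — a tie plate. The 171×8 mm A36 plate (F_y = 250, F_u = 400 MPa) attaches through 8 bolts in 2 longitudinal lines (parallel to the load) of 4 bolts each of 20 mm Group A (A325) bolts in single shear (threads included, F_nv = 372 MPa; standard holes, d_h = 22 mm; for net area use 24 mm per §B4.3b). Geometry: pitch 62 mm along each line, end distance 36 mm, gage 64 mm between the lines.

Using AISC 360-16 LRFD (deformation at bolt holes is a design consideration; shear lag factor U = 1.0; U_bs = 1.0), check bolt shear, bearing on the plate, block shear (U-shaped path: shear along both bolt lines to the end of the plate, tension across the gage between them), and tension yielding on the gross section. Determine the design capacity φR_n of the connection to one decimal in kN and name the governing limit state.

307.8 kN (gross-section yield governs)

Bolt shear: A_b = π(20)²/4 = 314.16 mm². φR_n = 0.75 × 372 × 314.16 × 8 × 1 = 701.2 kN.
Bearing (8 mm plate, F_u = 400 MPa): end bolts L_c = 36 − 22/2 = 25, R_n = min(1.2×25×8×400, 2.4×20×8×400) = 96 kN/bolt; interior L_c = 62 − 22 = 40, R_n = 153.6 kN/bolt. φR_n = 0.75 × (2×96 + 6×153.6) = 835.2 kN.
Block shear: shear path 2×[36+3×62] = 2×222 mm, A_gv = 3552, A_nv = 2×(222 − 3.5×24)×8 = 2208 mm²; tension across gage: (64 − 1×24)×8 = 320 mm². R_n = min(0.6×400×2208, 0.6×250×3552) + 1.0×400×320 = min(529.92, 532.8) + 128 = 657.92 kN. φR_n = 0.75 × 657.92 = 493.4 kN.
Tension yield (gross): A_g = 171×8 = 1368 mm². φR_n = 0.90 × 250 × 1368 = 307.8 kN.
Governing: min(701.2, 835.2, 493.4, 307.8) = 307.8 kN → gross-section yield.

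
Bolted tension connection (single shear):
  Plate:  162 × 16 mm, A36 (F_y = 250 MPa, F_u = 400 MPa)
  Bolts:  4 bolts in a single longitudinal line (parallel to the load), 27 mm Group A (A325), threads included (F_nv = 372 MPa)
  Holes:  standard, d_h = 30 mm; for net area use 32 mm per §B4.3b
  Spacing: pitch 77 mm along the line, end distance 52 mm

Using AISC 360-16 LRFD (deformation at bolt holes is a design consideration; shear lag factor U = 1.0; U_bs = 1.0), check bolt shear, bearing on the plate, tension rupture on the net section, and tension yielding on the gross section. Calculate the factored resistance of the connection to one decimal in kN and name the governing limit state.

Bolt shear: A_b = π(27)²/4 = 572.56 mm². φR_n = 0.75 × 372 × 572.56 × 4 × 1 = 639.0 kN.
Bearing (16 mm plate, F_u = 400 MPa): end bolts L_c = 52 − 30/2 = 37, R_n = min(1.2×37×16×400, 2.4×27×16×400) = 284.16 kN/bolt; interior L_c = 77 − 30 = 47, R_n = 360.96 kN/bolt. φR_n = 0.75 × (1×284.16 + 3×360.96) = 1025.3 kN.
Tension rupture (net): A_n = (162 − 1×32)×16 = 2080 mm² (U = 1.0, A_e = A_n). φR_n = 0.75 × 400 × 2080 = 624.0 kN.
Tension yield (gross): A_g = 162×16 = 2592 mm². φR_n = 0.90 × 250 × 2592 = 583.2 kN.
Governing: min(639.0, 1025.3, 624.0, 583.2) = 583.2 kN → gross-section yield.

583.2 kN (gross-section yield governs)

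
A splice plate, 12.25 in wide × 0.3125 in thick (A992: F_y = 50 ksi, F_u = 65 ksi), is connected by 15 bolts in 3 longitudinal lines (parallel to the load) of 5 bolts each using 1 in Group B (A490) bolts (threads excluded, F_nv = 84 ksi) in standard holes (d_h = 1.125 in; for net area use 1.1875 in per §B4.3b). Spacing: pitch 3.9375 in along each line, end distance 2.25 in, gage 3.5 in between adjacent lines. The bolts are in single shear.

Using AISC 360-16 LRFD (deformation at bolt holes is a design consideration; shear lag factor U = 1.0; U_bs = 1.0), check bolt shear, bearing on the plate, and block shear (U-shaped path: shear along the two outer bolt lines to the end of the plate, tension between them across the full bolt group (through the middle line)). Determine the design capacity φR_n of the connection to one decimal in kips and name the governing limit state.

Bolt shear: A_b = π(1)²/4 = 0.7854 in². φR_n = 0.75 × 84 × 0.7854 × 15 × 1 = 742.2 kips.
Bearing (0.3125 in plate, F_u = 65 ksi): end bolts L_c = 2.25 − 1.125/2 = 1.6875, R_n = min(1.2×1.6875×0.3125×65, 2.4×1×0.3125×65) = 41.133 kips/bolt; interior L_c = 3.9375 − 1.125 = 2.8125, R_n = 48.75 kips/bolt. φR_n = 0.75 × (3×41.133 + 12×48.75) = 531.3 kips.
Block shear: shear path 2×[2.25+4×3.9375] = 2×18 in, A_gv = 11.25, A_nv = 2×(18 − 4.5×1.1875)×0.3125 = 7.9102 in²; tension across gage: (7 − 2×1.1875)×0.3125 = 1.4453 in². R_n = min(0.6×65×7.9102, 0.6×50×11.25) + 1.0×65×1.4453 = min(308.5, 337.5) + 93.945 = 402.45 kips. φR_n = 0.75 × 402.45 = 301.8 kips.
Governing: min(742.2, 531.3, 301.8) = 301.8 kips → block shear.

301.8 kips (block shear governs)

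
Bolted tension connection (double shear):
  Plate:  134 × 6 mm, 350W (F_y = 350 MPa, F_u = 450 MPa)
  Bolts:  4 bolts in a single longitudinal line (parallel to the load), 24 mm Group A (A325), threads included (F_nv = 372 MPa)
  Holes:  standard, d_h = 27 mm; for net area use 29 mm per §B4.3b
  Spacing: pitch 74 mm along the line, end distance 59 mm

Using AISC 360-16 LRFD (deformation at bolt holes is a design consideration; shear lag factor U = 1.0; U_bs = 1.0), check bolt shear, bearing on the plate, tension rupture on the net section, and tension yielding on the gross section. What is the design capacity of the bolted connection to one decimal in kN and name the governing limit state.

Bolt shear: A_b = π(24)²/4 = 452.39 mm². φR_n = 0.75 × 372 × 452.39 × 4 × 2 = 1009.7 kN.
Bearing (6 mm plate, F_u = 450 MPa): end bolts L_c = 59 − 27/2 = 45.5, R_n = min(1.2×45.5×6×450, 2.4×24×6×450) = 147.42 kN/bolt; interior L_c = 74 − 27 = 47, R_n = 152.28 kN/bolt. φR_n = 0.75 × (1×147.42 + 3×152.28) = 453.2 kN.
Tension rupture (net): A_n = (134 − 1×29)×6 = 630 mm² (U = 1.0, A_e = A_n). φR_n = 0.75 × 450 × 630 = 212.6 kN.
Tension yield (gross): A_g = 134×6 = 804 mm². φR_n = 0.90 × 350 × 804 = 253.3 kN.
Governing: min(1009.7, 453.2, 212.6, 253.3) = 212.6 kN → net-section rupture.

212.6 kN (net-section rupture governs)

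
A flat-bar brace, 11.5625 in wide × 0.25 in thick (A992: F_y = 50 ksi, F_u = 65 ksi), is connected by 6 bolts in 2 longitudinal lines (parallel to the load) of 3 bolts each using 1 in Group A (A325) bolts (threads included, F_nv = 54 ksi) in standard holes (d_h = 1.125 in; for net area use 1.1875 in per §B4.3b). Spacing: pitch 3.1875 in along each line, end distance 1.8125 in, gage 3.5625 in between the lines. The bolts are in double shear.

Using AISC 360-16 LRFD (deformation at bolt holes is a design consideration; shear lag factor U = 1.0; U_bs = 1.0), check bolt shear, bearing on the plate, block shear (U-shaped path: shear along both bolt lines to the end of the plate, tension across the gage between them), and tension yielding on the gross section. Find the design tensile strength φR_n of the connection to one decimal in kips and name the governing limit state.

Bolt shear: A_b = π(1)²/4 = 0.7854 in². φR_n = 0.75 × 54 × 0.7854 × 6 × 2 = 381.7 kips.
Bearing (0.25 in plate, F_u = 65 ksi): end bolts L_c = 1.8125 − 1.125/2 = 1.25, R_n = min(1.2×1.25×0.25×65, 2.4×1×0.25×65) = 24.375 kips/bolt; interior L_c = 3.1875 − 1.125 = 2.0625, R_n = 39 kips/bolt. φR_n = 0.75 × (2×24.375 + 4×39) = 153.6 kips.
Block shear: shear path 2×[1.8125+2×3.1875] = 2×8.1875 in, A_gv = 4.0938, A_nv = 2×(8.1875 − 2.5×1.1875)×0.25 = 2.6094 in²; tension across gage: (3.5625 − 1×1.1875)×0.25 = 0.59375 in². R_n = min(0.6×65×2.6094, 0.6×50×4.0938) + 1.0×65×0.59375 = min(101.77, 122.81) + 38.594 = 140.36 kips. φR_n = 0.75 × 140.36 = 105.3 kips.
Tension yield (gross): A_g = 11.5625×0.25 = 2.8906 in². φR_n = 0.90 × 50 × 2.8906 = 130.1 kips.
Governing: min(381.7, 153.6, 105.3, 130.1) = 105.3 kips → block shear.

105.3 kips (block shear governs)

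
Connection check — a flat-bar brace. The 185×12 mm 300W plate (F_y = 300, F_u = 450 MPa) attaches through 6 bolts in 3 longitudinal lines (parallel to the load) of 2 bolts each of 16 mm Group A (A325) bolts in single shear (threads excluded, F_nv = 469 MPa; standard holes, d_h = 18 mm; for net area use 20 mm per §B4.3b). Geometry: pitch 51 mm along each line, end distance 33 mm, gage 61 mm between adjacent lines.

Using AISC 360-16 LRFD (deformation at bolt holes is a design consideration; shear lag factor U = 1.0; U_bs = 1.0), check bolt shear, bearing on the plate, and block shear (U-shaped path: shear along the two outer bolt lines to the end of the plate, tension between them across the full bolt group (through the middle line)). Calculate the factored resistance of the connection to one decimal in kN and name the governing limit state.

424.3 kN (bolt shear governs)

Bolt shear: A_b = π(16)²/4 = 201.06 mm². φR_n = 0.75 × 469 × 201.06 × 6 × 1 = 424.3 kN.
Bearing (12 mm plate, F_u = 450 MPa): end bolts L_c = 33 − 18/2 = 24, R_n = min(1.2×24×12×450, 2.4×16×12×450) = 155.52 kN/bolt; interior L_c = 51 − 18 = 33, R_n = 207.36 kN/bolt. φR_n = 0.75 × (3×155.52 + 3×207.36) = 816.5 kN.
Block shear: shear path 2×[33+1×51] = 2×84 mm, A_gv = 2016, A_nv = 2×(84 − 1.5×20)×12 = 1296 mm²; tension across gage: (122 − 2×20)×12 = 984 mm². R_n = min(0.6×450×1296, 0.6×300×2016) + 1.0×450×984 = min(349.92, 362.88) + 442.8 = 792.72 kN. φR_n = 0.75 × 792.72 = 594.5 kN.
Governing: min(424.3, 816.5, 594.5) = 424.3 kN → bolt shear.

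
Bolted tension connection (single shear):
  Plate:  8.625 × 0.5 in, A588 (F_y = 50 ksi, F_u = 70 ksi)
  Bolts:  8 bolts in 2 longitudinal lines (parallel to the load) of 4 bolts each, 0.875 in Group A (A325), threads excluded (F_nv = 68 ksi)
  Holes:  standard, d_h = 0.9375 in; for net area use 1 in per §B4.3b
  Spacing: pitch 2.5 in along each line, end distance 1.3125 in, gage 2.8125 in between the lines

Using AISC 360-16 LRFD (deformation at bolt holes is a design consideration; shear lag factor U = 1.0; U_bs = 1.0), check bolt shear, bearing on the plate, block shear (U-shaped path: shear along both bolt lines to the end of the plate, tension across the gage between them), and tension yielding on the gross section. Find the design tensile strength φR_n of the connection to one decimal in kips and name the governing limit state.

Bolt shear: A_b = π(0.875)²/4 = 0.60132 in². φR_n = 0.75 × 68 × 0.60132 × 8 × 1 = 245.3 kips.
Bearing (0.5 in plate, F_u = 70 ksi): end bolts L_c = 1.3125 − 0.9375/2 = 0.84375, R_n = min(1.2×0.84375×0.5×70, 2.4×0.875×0.5×70) = 35.438 kips/bolt; interior L_c = 2.5 − 0.9375 = 1.5625, R_n = 65.625 kips/bolt. φR_n = 0.75 × (2×35.438 + 6×65.625) = 348.5 kips.
Block shear: shear path 2×[1.3125+3×2.5] = 2×8.8125 in, A_gv = 8.8125, A_nv = 2×(8.8125 − 3.5×1)×0.5 = 5.3125 in²; tension across gage: (2.8125 − 1×1)×0.5 = 0.90625 in². R_n = min(0.6×70×5.3125, 0.6×50×8.8125) + 1.0×70×0.90625 = min(223.13, 264.38) + 63.438 = 286.57 kips. φR_n = 0.75 × 286.57 = 214.9 kips.
Tension yield (gross): A_g = 8.625×0.5 = 4.3125 in². φR_n = 0.90 × 50 × 4.3125 = 194.1 kips.
Governing: min(245.3, 348.5, 214.9, 194.1) = 194.1 kips → gross-section yield.

194.1 kips (gross-section yield governs)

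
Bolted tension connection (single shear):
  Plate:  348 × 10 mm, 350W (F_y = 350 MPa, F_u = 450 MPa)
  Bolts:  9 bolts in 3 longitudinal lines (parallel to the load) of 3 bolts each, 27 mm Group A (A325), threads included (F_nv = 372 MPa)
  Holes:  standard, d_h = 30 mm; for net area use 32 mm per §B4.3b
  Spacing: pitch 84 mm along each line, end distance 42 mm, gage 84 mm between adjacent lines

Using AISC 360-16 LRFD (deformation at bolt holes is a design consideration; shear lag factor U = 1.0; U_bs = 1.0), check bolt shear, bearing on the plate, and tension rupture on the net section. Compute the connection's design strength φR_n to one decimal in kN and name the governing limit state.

Bolt shear: A_b = π(27)²/4 = 572.56 mm². φR_n = 0.75 × 372 × 572.56 × 9 × 1 = 1437.7 kN.
Bearing (10 mm plate, F_u = 450 MPa): end bolts L_c = 42 − 30/2 = 27, R_n = min(1.2×27×10×450, 2.4×27×10×450) = 145.8 kN/bolt; interior L_c = 84 − 30 = 54, R_n = 291.6 kN/bolt. φR_n = 0.75 × (3×145.8 + 6×291.6) = 1640.3 kN.
Tension rupture (net): A_n = (348 − 3×32)×10 = 2520 mm² (U = 1.0, A_e = A_n). φR_n = 0.75 × 450 × 2520 = 850.5 kN.
Governing: min(1437.7, 1640.3, 850.5) = 850.5 kN → net-section rupture.

850.5 kN (net-section rupture governs)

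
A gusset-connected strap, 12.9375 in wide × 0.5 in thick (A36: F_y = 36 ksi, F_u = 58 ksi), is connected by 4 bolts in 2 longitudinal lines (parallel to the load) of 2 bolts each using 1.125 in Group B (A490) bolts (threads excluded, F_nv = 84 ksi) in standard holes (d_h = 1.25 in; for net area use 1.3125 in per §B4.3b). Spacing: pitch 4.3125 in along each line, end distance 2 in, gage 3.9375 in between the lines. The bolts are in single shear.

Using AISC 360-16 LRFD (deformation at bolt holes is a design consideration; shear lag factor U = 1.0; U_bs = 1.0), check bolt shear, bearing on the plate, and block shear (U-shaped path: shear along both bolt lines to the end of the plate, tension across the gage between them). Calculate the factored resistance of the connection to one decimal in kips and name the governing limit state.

Bolt shear: A_b = π(1.125)²/4 = 0.99402 in². φR_n = 0.75 × 84 × 0.99402 × 4 × 1 = 250.5 kips.
Bearing (0.5 in plate, F_u = 58 ksi): end bolts L_c = 2 − 1.25/2 = 1.375, R_n = min(1.2×1.375×0.5×58, 2.4×1.125×0.5×58) = 47.85 kips/bolt; interior L_c = 4.3125 − 1.25 = 3.0625, R_n = 78.3 kips/bolt. φR_n = 0.75 × (2×47.85 + 2×78.3) = 189.2 kips.
Block shear: shear path 2×[2+1×4.3125] = 2×6.3125 in, A_gv = 6.3125, A_nv = 2×(6.3125 − 1.5×1.3125)×0.5 = 4.3438 in²; tension across gage: (3.9375 − 1×1.3125)×0.5 = 1.3125 in². R_n = min(0.6×58×4.3438, 0.6×36×6.3125) + 1.0×58×1.3125 = min(151.16, 136.35) + 76.125 = 212.48 kips. φR_n = 0.75 × 212.48 = 159.4 kips.
Governing: min(250.5, 189.2, 159.4) = 159.4 kips → block shear.

159.4 kips (block shear governs)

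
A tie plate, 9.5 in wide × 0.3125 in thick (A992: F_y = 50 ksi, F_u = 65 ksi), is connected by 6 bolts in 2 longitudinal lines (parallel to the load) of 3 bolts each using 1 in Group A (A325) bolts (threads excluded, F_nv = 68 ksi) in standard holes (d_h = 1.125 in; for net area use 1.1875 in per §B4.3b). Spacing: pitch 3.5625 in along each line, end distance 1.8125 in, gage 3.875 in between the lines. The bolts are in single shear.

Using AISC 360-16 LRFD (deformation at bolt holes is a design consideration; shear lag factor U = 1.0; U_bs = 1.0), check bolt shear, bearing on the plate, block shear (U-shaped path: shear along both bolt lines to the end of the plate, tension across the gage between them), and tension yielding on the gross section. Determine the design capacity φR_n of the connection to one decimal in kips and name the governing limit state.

133.6 kips (gross-section yield governs)

Bolt shear: A_b = π(1)²/4 = 0.7854 in². φR_n = 0.75 × 68 × 0.7854 × 6 × 1 = 240.3 kips.
Bearing (0.3125 in plate, F_u = 65 ksi): end bolts L_c = 1.8125 − 1.125/2 = 1.25, R_n = min(1.2×1.25×0.3125×65, 2.4×1×0.3125×65) = 30.469 kips/bolt; interior L_c = 3.5625 − 1.125 = 2.4375, R_n = 48.75 kips/bolt. φR_n = 0.75 × (2×30.469 + 4×48.75) = 192.0 kips.
Block shear: shear path 2×[1.8125+2×3.5625] = 2×8.9375 in, A_gv = 5.5859, A_nv = 2×(8.9375 − 2.5×1.1875)×0.3125 = 3.7305 in²; tension across gage: (3.875 − 1×1.1875)×0.3125 = 0.83984 in². R_n = min(0.6×65×3.7305, 0.6×50×5.5859) + 1.0×65×0.83984 = min(145.49, 167.58) + 54.59 = 200.08 kips. φR_n = 0.75 × 200.08 = 150.1 kips.
Tension yield (gross): A_g = 9.5×0.3125 = 2.9688 in². φR_n = 0.90 × 50 × 2.9688 = 133.6 kips.
Governing: min(240.3, 192.0, 150.1, 133.6) = 133.6 kips → gross-section yield.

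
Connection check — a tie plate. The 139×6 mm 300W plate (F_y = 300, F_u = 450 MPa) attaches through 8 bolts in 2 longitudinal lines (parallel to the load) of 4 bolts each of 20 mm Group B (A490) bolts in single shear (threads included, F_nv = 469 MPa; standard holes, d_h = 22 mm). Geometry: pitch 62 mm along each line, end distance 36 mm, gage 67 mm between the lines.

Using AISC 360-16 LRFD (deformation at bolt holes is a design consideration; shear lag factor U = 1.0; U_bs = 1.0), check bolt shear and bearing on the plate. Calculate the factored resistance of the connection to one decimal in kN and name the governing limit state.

704.7 kN (bearing governs)

Bolt shear: A_b = π(20)²/4 = 314.16 mm². φR_n = 0.75 × 469 × 314.16 × 8 × 1 = 884.0 kN.
Bearing (6 mm plate, F_u = 450 MPa): end bolts L_c = 36 − 22/2 = 25, R_n = min(1.2×25×6×450, 2.4×20×6×450) = 81 kN/bolt; interior L_c = 62 − 22 = 40, R_n = 129.6 kN/bolt. φR_n = 0.75 × (2×81 + 6×129.6) = 704.7 kN.
Governing: min(884.0, 704.7) = 704.7 kN → bearing.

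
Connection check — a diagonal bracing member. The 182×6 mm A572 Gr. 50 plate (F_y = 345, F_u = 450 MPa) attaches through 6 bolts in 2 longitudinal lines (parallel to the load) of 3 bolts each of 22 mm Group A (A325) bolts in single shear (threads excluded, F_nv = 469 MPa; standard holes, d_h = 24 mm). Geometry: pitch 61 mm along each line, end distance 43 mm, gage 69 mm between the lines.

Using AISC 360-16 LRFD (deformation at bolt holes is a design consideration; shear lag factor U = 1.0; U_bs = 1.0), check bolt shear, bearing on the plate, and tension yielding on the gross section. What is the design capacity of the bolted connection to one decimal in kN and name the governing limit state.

339.1 kN (gross-section yield governs)

Bolt shear: A_b = π(22)²/4 = 380.13 mm². φR_n = 0.75 × 469 × 380.13 × 6 × 1 = 802.3 kN.
Bearing (6 mm plate, F_u = 450 MPa): end bolts L_c = 43 − 24/2 = 31, R_n = min(1.2×31×6×450, 2.4×22×6×450) = 100.44 kN/bolt; interior L_c = 61 − 24 = 37, R_n = 119.88 kN/bolt. φR_n = 0.75 × (2×100.44 + 4×119.88) = 510.3 kN.
Tension yield (gross): A_g = 182×6 = 1092 mm². φR_n = 0.90 × 345 × 1092 = 339.1 kN.
Governing: min(802.3, 510.3, 339.1) = 339.1 kN → gross-section yield.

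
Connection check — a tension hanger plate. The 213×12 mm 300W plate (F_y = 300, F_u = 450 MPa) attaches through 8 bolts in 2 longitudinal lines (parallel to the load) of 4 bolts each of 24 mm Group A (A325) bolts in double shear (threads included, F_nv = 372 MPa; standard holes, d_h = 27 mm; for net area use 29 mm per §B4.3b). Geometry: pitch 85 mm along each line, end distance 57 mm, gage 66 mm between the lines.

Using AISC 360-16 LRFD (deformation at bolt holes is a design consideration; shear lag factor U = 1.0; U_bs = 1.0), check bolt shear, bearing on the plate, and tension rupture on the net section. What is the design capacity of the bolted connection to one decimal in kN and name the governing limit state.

Bolt shear: A_b = π(24)²/4 = 452.39 mm². φR_n = 0.75 × 372 × 452.39 × 8 × 2 = 2019.5 kN.
Bearing (12 mm plate, F_u = 450 MPa): end bolts L_c = 57 − 27/2 = 43.5, R_n = min(1.2×43.5×12×450, 2.4×24×12×450) = 281.88 kN/bolt; interior L_c = 85 − 27 = 58, R_n = 311.04 kN/bolt. φR_n = 0.75 × (2×281.88 + 6×311.04) = 1822.5 kN.
Tension rupture (net): A_n = (213 − 2×29)×12 = 1860 mm² (U = 1.0, A_e = A_n). φR_n = 0.75 × 450 × 1860 = 627.8 kN.
Governing: min(2019.5, 1822.5, 627.8) = 627.8 kN → net-section rupture.

627.8 kN (net-section rupture governs)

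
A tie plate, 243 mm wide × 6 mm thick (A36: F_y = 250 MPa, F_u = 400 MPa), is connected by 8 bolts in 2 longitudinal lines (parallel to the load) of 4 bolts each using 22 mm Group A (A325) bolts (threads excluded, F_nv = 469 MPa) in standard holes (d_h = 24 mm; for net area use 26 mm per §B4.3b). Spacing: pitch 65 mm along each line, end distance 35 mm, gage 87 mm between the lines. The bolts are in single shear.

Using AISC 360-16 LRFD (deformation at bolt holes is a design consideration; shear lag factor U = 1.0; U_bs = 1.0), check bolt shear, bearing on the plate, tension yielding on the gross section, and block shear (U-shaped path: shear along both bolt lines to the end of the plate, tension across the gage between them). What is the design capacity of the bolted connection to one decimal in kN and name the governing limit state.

328.1 kN (gross-section yield governs)

Bolt shear: A_b = π(22)²/4 = 380.13 mm². φR_n = 0.75 × 469 × 380.13 × 8 × 1 = 1069.7 kN.
Bearing (6 mm plate, F_u = 400 MPa): end bolts L_c = 35 − 24/2 = 23, R_n = min(1.2×23×6×400, 2.4×22×6×400) = 66.24 kN/bolt; interior L_c = 65 − 24 = 41, R_n = 118.08 kN/bolt. φR_n = 0.75 × (2×66.24 + 6×118.08) = 630.7 kN.
Tension yield (gross): A_g = 243×6 = 1458 mm². φR_n = 0.90 × 250 × 1458 = 328.1 kN.
Block shear: shear path 2×[35+3×65] = 2×230 mm, A_gv = 2760, A_nv = 2×(230 − 3.5×26)×6 = 1668 mm²; tension across gage: (87 − 1×26)×6 = 366 mm². R_n = min(0.6×400×1668, 0.6×250×2760) + 1.0×400×366 = min(400.32, 414) + 146.4 = 546.72 kN. φR_n = 0.75 × 546.72 = 410.0 kN.
Governing: min(1069.7, 630.7, 328.1, 410.0) = 328.1 kN → gross-section yield.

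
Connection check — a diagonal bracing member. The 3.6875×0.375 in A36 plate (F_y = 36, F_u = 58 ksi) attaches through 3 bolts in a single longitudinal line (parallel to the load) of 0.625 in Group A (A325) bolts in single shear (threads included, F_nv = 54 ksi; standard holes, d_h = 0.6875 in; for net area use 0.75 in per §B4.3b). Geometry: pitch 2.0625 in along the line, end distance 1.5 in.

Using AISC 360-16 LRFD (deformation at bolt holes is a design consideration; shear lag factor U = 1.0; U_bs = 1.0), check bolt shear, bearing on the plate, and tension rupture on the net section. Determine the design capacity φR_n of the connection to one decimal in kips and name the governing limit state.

Bolt shear: A_b = π(0.625)²/4 = 0.3068 in². φR_n = 0.75 × 54 × 0.3068 × 3 × 1 = 37.3 kips.
Bearing (0.375 in plate, F_u = 58 ksi): end bolts L_c = 1.5 − 0.6875/2 = 1.15625, R_n = min(1.2×1.15625×0.375×58, 2.4×0.625×0.375×58) = 30.178 kips/bolt; interior L_c = 2.0625 − 0.6875 = 1.375, R_n = 32.625 kips/bolt. φR_n = 0.75 × (1×30.178 + 2×32.625) = 71.6 kips.
Tension rupture (net): A_n = (3.6875 − 1×0.75)×0.375 = 1.1016 in² (U = 1.0, A_e = A_n). φR_n = 0.75 × 58 × 1.1016 = 47.9 kips.
Governing: min(37.3, 71.6, 47.9) = 37.3 kips → bolt shear.

37.3 kips (bolt shear governs)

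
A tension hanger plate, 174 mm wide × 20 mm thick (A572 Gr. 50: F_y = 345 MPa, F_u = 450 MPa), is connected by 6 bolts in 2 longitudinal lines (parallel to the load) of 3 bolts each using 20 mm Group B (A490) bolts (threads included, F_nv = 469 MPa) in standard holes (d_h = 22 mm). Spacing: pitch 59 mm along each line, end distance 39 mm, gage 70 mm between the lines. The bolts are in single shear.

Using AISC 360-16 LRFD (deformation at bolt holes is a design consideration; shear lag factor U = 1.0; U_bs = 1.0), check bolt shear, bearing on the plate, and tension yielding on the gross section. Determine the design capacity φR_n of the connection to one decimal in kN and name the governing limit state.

663.0 kN (bolt shear governs)

Bolt shear: A_b = π(20)²/4 = 314.16 mm². φR_n = 0.75 × 469 × 314.16 × 6 × 1 = 663.0 kN.
Bearing (20 mm plate, F_u = 450 MPa): end bolts L_c = 39 − 22/2 = 28, R_n = min(1.2×28×20×450, 2.4×20×20×450) = 302.4 kN/bolt; interior L_c = 59 − 22 = 37, R_n = 399.6 kN/bolt. φR_n = 0.75 × (2×302.4 + 4×399.6) = 1652.4 kN.
Tension yield (gross): A_g = 174×20 = 3480 mm². φR_n = 0.90 × 345 × 3480 = 1080.5 kN.
Governing: min(663.0, 1652.4, 1080.5) = 663.0 kN → bolt shear.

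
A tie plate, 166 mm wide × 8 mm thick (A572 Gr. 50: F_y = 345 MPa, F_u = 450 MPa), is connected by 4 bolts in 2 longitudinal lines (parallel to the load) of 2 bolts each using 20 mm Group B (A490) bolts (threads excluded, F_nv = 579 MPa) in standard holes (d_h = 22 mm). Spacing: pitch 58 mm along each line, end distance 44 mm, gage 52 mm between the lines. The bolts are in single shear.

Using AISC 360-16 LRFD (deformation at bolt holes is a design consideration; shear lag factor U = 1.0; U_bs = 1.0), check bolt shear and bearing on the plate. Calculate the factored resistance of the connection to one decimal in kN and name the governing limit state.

447.1 kN (bearing governs)

Bolt shear: A_b = π(20)²/4 = 314.16 mm². φR_n = 0.75 × 579 × 314.16 × 4 × 1 = 545.7 kN.
Bearing (8 mm plate, F_u = 450 MPa): end bolts L_c = 44 − 22/2 = 33, R_n = min(1.2×33×8×450, 2.4×20×8×450) = 142.56 kN/bolt; interior L_c = 58 − 22 = 36, R_n = 155.52 kN/bolt. φR_n = 0.75 × (2×142.56 + 2×155.52) = 447.1 kN.
Governing: min(545.7, 447.1) = 447.1 kN → bearing.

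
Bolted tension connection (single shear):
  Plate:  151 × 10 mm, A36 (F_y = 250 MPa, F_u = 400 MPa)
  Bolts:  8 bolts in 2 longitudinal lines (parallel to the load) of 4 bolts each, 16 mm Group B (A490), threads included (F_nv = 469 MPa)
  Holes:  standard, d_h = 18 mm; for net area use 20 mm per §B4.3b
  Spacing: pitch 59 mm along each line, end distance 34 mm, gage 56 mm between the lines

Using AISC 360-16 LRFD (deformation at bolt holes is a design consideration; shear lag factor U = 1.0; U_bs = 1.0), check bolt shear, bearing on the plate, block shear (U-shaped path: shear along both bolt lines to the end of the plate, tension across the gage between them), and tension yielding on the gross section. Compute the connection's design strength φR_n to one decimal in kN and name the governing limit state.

Bolt shear: A_b = π(16)²/4 = 201.06 mm². φR_n = 0.75 × 469 × 201.06 × 8 × 1 = 565.8 kN.
Bearing (10 mm plate, F_u = 400 MPa): end bolts L_c = 34 − 18/2 = 25, R_n = min(1.2×25×10×400, 2.4×16×10×400) = 120 kN/bolt; interior L_c = 59 − 18 = 41, R_n = 153.6 kN/bolt. φR_n = 0.75 × (2×120 + 6×153.6) = 871.2 kN.
Block shear: shear path 2×[34+3×59] = 2×211 mm, A_gv = 4220, A_nv = 2×(211 − 3.5×20)×10 = 2820 mm²; tension across gage: (56 − 1×20)×10 = 360 mm². R_n = min(0.6×400×2820, 0.6×250×4220) + 1.0×400×360 = min(676.8, 633) + 144 = 777 kN. φR_n = 0.75 × 777 = 582.8 kN.
Tension yield (gross): A_g = 151×10 = 1510 mm². φR_n = 0.90 × 250 × 1510 = 339.8 kN.
Governing: min(565.8, 871.2, 582.8, 339.8) = 339.8 kN → gross-section yield.

339.8 kN (gross-section yield governs)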